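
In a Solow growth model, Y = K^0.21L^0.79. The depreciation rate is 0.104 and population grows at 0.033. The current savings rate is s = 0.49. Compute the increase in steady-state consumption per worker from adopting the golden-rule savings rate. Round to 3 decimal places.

Δc ≈ 0.169

Break-even investment rate: n + δ = 0.033 + 0.104 = 0.137.
Current steady state (s = 0.49): k* = (0.49/0.137)^(1/0.79) ≈ 5.0188, y* = 5.0188^0.21 ≈ 1.4032, c* = (1−0.49)·1.4032 ≈ 0.7156.
Golden rule sets MPK = n+δ: 0.21·k^(0.21−1) = 0.137, so k_gold = (0.21/0.137)^(1/0.79) ≈ 1.7172.
y_gold = 1.7172^0.21 ≈ 1.1202, c_gold = y_gold − 0.137·k_gold ≈ 0.8850.
Gain: Δc = 0.8850 − 0.7156 ≈ 0.1693.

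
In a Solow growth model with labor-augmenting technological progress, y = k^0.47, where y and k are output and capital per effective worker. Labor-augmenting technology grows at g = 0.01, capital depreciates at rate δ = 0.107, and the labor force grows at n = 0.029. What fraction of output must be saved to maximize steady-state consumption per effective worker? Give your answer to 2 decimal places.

s_gold = 0.47

The effective depreciation rate is n + g + δ = 0.029 + 0.01 + 0.107 = 0.146.
At the golden rule MPK = n+g+δ, and in any Cobb-Douglas steady state s = (n+g+δ)·k/y = MPK·k/y = capital's share 0.47.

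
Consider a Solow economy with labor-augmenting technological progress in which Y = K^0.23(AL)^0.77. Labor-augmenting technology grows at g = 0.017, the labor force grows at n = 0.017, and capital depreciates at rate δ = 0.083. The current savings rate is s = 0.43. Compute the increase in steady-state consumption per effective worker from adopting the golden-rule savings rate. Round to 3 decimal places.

Δc ≈ 0.101

Break-even investment rate: n + g + δ = 0.017 + 0.017 + 0.083 = 0.117.
Current steady state (s = 0.43): k* = (0.43/0.117)^(1/0.77) ≈ 5.4217, y* = 5.4217^0.23 ≈ 1.4752, c* = (1−0.43)·1.4752 ≈ 0.8409.
Setting f'(k) = n+g+δ gives 0.23·k^(0.23−1) = 0.117, hence k_gold = (0.23/0.117)^(1/0.77) ≈ 2.4056.
y_gold = 2.4056^0.23 ≈ 1.2237, c_gold = y_gold − 0.117·k_gold ≈ 0.9423.
Gain: Δc = 0.9423 − 0.8409 ≈ 0.1014.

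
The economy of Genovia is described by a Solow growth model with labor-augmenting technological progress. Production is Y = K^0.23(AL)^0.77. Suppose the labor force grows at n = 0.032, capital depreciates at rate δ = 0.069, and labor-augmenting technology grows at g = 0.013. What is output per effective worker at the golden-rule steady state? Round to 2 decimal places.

Break-even investment rate: n + g + δ = 0.032 + 0.013 + 0.069 = 0.114.
Maximizing c = f(k) − (n+g+δ)·k gives f'(k) = n+g+δ, i.e. 0.23·k^(0.23−1) = 0.114, so k_gold = (0.23/0.114)^(1/0.77) ≈ 2.4881.
Output: y_gold = k_gold^0.23 = 2.4881^0.23 ≈ 1.2332.

y_gold ≈ 1.23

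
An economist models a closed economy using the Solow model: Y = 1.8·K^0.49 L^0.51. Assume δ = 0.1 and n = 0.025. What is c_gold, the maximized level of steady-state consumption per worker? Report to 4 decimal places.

c_gold ≈ 5.9996

n + δ = 0.025 + 0.1 = 0.125.
Maximizing c = f(k) − (n+δ)·k gives f'(k) = n+δ, i.e. 0.49·1.8·k^(0.49−1) = 0.125, so k_gold = (0.49·1.8/0.125)^(1/0.51) ≈ 46.1148.
y_gold = 1.8·46.1148^0.49 ≈ 11.7640.
c_gold = y_gold − (n+δ)·k_gold = 11.7640 − 0.125·46.1148 ≈ 5.9996.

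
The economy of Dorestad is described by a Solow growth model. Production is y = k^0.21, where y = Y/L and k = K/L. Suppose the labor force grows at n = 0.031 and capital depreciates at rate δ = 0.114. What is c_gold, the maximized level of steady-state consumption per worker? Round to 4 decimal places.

c_gold ≈ 0.8717

n + δ = 0.031 + 0.114 = 0.145.
Maximizing c = f(k) − (n+δ)·k gives f'(k) = n+δ, i.e. 0.21·k^(0.21−1) = 0.145, so k_gold = (0.21/0.145)^(1/0.79) ≈ 1.5981.
y_gold = 1.5981^0.21 ≈ 1.1035.
c_gold = y_gold − (n+δ)·k_gold = 1.1035 − 0.145·1.5981 ≈ 0.8717.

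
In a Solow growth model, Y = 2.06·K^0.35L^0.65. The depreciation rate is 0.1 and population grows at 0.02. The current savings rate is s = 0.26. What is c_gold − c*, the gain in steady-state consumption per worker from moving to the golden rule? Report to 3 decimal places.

Δc ≈ 0.105

Capital per worker breaks even when investment replaces (n + δ)·k; here n + δ = 0.12.
Current steady state (s = 0.26): k* = (0.26·2.06/0.12)^(1/0.65) ≈ 9.9879, y* = 2.06·9.9879^0.35 ≈ 4.6098, c* = (1−0.26)·4.6098 ≈ 3.4113.
Maximizing c = f(k) − (n+δ)·k gives f'(k) = n+δ, i.e. 0.35·2.06·k^(0.35−1) = 0.12, so k_gold = (0.35·2.06/0.12)^(1/0.65) ≈ 15.7791.
y_gold = 2.06·15.7791^0.35 ≈ 5.4100, c_gold = y_gold − 0.12·k_gold ≈ 3.5165.
Gain: Δc = 3.5165 − 3.4113 ≈ 0.1052.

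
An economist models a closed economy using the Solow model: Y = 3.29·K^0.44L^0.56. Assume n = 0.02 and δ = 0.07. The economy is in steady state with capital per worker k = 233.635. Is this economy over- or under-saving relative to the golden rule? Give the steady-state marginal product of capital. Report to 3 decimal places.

over-saving; MPK ≈ 0.068

n + δ = 0.02 + 0.07 = 0.09.
MPK = 0.44·3.29·k^(0.44−1) = 0.44·3.29·233.635^(-0.56) ≈ 0.0683.
MPK < 0.09, so the economy is dynamically inefficient (over-saving).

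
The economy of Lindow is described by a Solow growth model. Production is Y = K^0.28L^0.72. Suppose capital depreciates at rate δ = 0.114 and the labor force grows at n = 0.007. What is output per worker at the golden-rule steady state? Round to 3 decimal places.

Break-even investment rate: n + δ = 0.007 + 0.114 = 0.121.
Maximizing c = f(k) − (n+δ)·k gives f'(k) = n+δ, i.e. 0.28·k^(0.28−1) = 0.121, so k_gold = (0.28/0.121)^(1/0.72) ≈ 3.2068.
Output: y_gold = k_gold^0.28 = 3.2068^0.28 ≈ 1.3858.

y_gold ≈ 1.386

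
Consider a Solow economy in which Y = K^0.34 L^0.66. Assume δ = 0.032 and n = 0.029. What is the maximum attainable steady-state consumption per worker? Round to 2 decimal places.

The effective depreciation rate is n + δ = 0.029 + 0.032 = 0.061.
Setting f'(k) = n+δ gives 0.34·k^(0.34−1) = 0.061, hence k_gold = (0.34/0.061)^(1/0.66) ≈ 13.5061.
y_gold = 13.5061^0.34 ≈ 2.4231.
c_gold = y_gold − (n+δ)·k_gold = 2.4231 − 0.061·13.5061 ≈ 1.5993.

c_gold ≈ 1.60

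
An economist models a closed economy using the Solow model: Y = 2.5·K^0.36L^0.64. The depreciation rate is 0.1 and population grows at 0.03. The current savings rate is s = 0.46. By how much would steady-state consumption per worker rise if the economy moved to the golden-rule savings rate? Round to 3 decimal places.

Δc ≈ 0.150

Break-even investment rate: n + δ = 0.03 + 0.1 = 0.13.
Current steady state (s = 0.46): k* = (0.46·2.5/0.13)^(1/0.64) ≈ 30.1512, y* = 2.5·30.1512^0.36 ≈ 8.5210, c* = (1−0.46)·8.5210 ≈ 4.6013.
At the golden rule the marginal product of capital equals n+δ: 0.36·2.5·k^(0.36−1) = 0.13. Solving, k_gold = (0.36·2.5/0.13)^(1/0.64) ≈ 20.5574.
y_gold = 2.5·20.5574^0.36 ≈ 7.4235, c_gold = y_gold − 0.13·k_gold ≈ 4.7510.
Gain: Δc = 4.7510 − 4.6013 ≈ 0.1497.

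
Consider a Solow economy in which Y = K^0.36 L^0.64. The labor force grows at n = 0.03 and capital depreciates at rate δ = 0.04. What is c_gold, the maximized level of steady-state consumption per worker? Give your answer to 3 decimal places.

c_gold ≈ 1.608

The effective depreciation rate is n + δ = 0.03 + 0.04 = 0.07.
Golden rule sets MPK = n+δ: 0.36·k^(0.36−1) = 0.07, so k_gold = (0.36/0.07)^(1/0.64) ≈ 12.9198.
y_gold = 12.9198^0.36 ≈ 2.5122.
c_gold = y_gold − (n+δ)·k_gold = 2.5122 − 0.07·12.9198 ≈ 1.6078.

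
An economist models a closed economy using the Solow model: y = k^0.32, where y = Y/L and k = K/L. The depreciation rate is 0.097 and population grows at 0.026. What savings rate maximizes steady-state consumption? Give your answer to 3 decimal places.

s_gold = 0.320

n + δ = 0.026 + 0.097 = 0.123.
At the golden rule MPK = n+δ, and in any Cobb-Douglas steady state s = (n+δ)·k/y = MPK·k/y = capital's share 0.32.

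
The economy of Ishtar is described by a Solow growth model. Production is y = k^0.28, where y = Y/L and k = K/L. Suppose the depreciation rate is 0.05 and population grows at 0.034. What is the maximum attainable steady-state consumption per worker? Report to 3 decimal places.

c_gold ≈ 1.150

The effective depreciation rate is n + δ = 0.034 + 0.05 = 0.084.
Setting f'(k) = n+δ gives 0.28·k^(0.28−1) = 0.084, hence k_gold = (0.28/0.084)^(1/0.72) ≈ 5.3238.
y_gold = 5.3238^0.28 ≈ 1.5971.
c_gold = y_gold − (n+δ)·k_gold = 1.5971 − 0.084·5.3238 ≈ 1.1499.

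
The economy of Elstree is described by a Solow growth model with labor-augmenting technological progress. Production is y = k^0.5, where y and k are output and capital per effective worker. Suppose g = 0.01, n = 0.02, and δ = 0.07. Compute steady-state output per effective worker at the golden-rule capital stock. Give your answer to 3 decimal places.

The effective depreciation rate is n + g + δ = 0.02 + 0.01 + 0.07 = 0.1.
Setting f'(k) = n+g+δ gives 0.5·k^(0.5−1) = 0.1, hence k_gold = (0.5/0.1)^(1/0.5) ≈ 25.0000.
Output: y_gold = k_gold^0.5 = 25.0000^0.5 ≈ 5.0000.

y_gold ≈ 5.000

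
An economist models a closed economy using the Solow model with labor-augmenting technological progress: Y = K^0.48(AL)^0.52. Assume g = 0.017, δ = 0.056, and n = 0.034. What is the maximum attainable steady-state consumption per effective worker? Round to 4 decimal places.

Break-even investment rate: n + g + δ = 0.034 + 0.017 + 0.056 = 0.107.
Maximizing c = f(k) − (n+g+δ)·k gives f'(k) = n+g+δ, i.e. 0.48·k^(0.48−1) = 0.107, so k_gold = (0.48/0.107)^(1/0.52) ≈ 17.9297.
y_gold = 17.9297^0.48 ≈ 3.9968.
c_gold = y_gold − (n+g+δ)·k_gold = 3.9968 − 0.107·17.9297 ≈ 2.0783.

c_gold ≈ 2.0783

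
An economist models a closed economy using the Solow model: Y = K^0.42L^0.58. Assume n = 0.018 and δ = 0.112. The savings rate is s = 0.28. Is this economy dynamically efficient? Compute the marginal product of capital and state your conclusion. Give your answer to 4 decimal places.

dynamically efficient; MPK ≈ 0.1950

n + δ = 0.018 + 0.112 = 0.13.
Steady-state k*: s·k^0.42 = 0.13·k gives k* = (0.28/0.13)^(1/0.58) ≈ 3.7541.
MPK = 0.42·3.7541^(-0.58) ≈ 0.1950.
MPK > n+δ = 0.13, so the economy is dynamically efficient (under-saving).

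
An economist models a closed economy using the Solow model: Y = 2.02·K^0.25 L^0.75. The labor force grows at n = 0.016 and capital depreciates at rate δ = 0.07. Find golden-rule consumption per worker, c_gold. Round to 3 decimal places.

Capital per worker breaks even when investment replaces (n + δ)·k; here n + δ = 0.086.
At the golden rule the marginal product of capital equals n+δ: 0.25·2.02·k^(0.25−1) = 0.086. Solving, k_gold = (0.25·2.02/0.086)^(1/0.75) ≈ 10.5939.
y_gold = 2.02·10.5939^0.25 ≈ 3.6443.
c_gold = y_gold − (n+δ)·k_gold = 3.6443 − 0.086·10.5939 ≈ 2.7332.

c_gold ≈ 2.733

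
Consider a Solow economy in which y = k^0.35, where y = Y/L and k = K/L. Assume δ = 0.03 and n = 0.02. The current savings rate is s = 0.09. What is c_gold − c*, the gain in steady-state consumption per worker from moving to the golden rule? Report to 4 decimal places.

Δc ≈ 0.6046

n + δ = 0.02 + 0.03 = 0.05.
Current steady state (s = 0.09): k* = (0.09/0.05)^(1/0.65) ≈ 2.4702, y* = 2.4702^0.35 ≈ 1.3723, c* = (1−0.09)·1.3723 ≈ 1.2488.
Maximizing c = f(k) − (n+δ)·k gives f'(k) = n+δ, i.e. 0.35·k^(0.35−1) = 0.05, so k_gold = (0.35/0.05)^(1/0.65) ≈ 19.9596.
y_gold = 19.9596^0.35 ≈ 2.8514, c_gold = y_gold − 0.05·k_gold ≈ 1.8534.
Gain: Δc = 1.8534 − 1.2488 ≈ 0.6046.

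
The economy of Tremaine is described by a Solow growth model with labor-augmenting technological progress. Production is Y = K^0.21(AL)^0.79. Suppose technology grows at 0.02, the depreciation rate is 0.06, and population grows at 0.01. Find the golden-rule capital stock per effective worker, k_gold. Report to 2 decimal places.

Break-even investment rate: n + g + δ = 0.01 + 0.02 + 0.06 = 0.09.
Golden rule sets MPK = n+g+δ: 0.21·k^(0.21−1) = 0.09, so k_gold = (0.21/0.09)^(1/0.79) ≈ 2.9228.

k_gold ≈ 2.92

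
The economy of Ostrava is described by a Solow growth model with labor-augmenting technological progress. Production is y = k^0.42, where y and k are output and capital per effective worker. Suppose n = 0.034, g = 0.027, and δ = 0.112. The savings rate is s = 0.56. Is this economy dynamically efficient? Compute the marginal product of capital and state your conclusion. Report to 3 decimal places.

dynamically inefficient; MPK ≈ 0.130

Capital per effective worker breaks even when investment replaces (n + g + δ)·k; here n + g + δ = 0.173.
Steady-state k*: s·k^0.42 = 0.173·k gives k* = (0.56/0.173)^(1/0.58) ≈ 7.5780.
MPK = 0.42·7.5780^(-0.58) ≈ 0.1297.
MPK < n+g+δ = 0.173, so the economy is dynamically inefficient (over-saving).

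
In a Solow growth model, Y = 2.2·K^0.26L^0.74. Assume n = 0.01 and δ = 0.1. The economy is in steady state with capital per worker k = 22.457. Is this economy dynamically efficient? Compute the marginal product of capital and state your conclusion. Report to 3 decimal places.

dynamically inefficient; MPK ≈ 0.057

Capital per worker breaks even when investment replaces (n + δ)·k; here n + δ = 0.11.
MPK = 0.26·2.2·k^(0.26−1) = 0.26·2.2·22.457^(-0.74) ≈ 0.0572.
MPK < 0.11, so the economy is dynamically inefficient (over-saving).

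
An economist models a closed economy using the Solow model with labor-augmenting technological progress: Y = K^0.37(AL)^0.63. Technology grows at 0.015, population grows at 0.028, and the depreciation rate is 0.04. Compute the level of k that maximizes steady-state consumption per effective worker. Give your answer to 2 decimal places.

k_gold ≈ 10.72

Capital per effective worker breaks even when investment replaces (n + g + δ)·k; here n + g + δ = 0.083.
At the golden rule the marginal product of capital equals n+g+δ: 0.37·k^(0.37−1) = 0.083. Solving, k_gold = (0.37/0.083)^(1/0.63) ≈ 10.7240.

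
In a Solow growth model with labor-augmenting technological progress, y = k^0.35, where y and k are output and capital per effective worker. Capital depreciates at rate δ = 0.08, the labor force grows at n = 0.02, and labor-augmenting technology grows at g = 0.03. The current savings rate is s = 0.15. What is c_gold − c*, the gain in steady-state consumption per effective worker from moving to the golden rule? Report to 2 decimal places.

n + g + δ = 0.02 + 0.03 + 0.08 = 0.13.
Current steady state (s = 0.15): k* = (0.15/0.13)^(1/0.65) ≈ 1.2463, y* = 1.2463^0.35 ≈ 1.0801, c* = (1−0.15)·1.0801 ≈ 0.9181.
Maximizing c = f(k) − (n+g+δ)·k gives f'(k) = n+g+δ, i.e. 0.35·k^(0.35−1) = 0.13, so k_gold = (0.35/0.13)^(1/0.65) ≈ 4.5891.
y_gold = 4.5891^0.35 ≈ 1.7045, c_gold = y_gold − 0.13·k_gold ≈ 1.1079.
Gain: Δc = 1.1079 − 0.9181 ≈ 0.1899.

Δc ≈ 0.19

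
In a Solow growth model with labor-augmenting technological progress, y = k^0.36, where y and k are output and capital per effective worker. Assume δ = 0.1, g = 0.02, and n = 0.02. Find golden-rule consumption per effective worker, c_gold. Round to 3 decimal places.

Break-even investment rate: n + g + δ = 0.02 + 0.02 + 0.1 = 0.14.
Golden rule sets MPK = n+g+δ: 0.36·k^(0.36−1) = 0.14, so k_gold = (0.36/0.14)^(1/0.64) ≈ 4.3742.
y_gold = 4.3742^0.36 ≈ 1.7011.
c_gold = y_gold − (n+g+δ)·k_gold = 1.7011 − 0.14·4.3742 ≈ 1.0887.

c_gold ≈ 1.089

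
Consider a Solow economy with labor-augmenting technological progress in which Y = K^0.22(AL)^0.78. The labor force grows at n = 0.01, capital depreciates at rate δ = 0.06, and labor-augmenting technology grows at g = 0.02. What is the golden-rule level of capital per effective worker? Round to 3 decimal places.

n + g + δ = 0.01 + 0.02 + 0.06 = 0.09.
Setting f'(k) = n+g+δ gives 0.22·k^(0.22−1) = 0.09, hence k_gold = (0.22/0.09)^(1/0.78) ≈ 3.1453.

k_gold ≈ 3.145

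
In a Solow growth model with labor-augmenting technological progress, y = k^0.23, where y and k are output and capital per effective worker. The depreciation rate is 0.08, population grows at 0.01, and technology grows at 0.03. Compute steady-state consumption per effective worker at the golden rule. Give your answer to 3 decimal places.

c_gold ≈ 0.935

Capital per effective worker breaks even when investment replaces (n + g + δ)·k; here n + g + δ = 0.12.
Setting f'(k) = n+g+δ gives 0.23·k^(0.23−1) = 0.12, hence k_gold = (0.23/0.12)^(1/0.77) ≈ 2.3278.
y_gold = 2.3278^0.23 ≈ 1.2145.
c_gold = y_gold − (n+g+δ)·k_gold = 1.2145 − 0.12·2.3278 ≈ 0.9352.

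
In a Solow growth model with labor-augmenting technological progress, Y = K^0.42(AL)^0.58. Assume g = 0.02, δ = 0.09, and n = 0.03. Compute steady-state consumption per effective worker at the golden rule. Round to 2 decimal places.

Capital per effective worker breaks even when investment replaces (n + g + δ)·k; here n + g + δ = 0.14.
Setting f'(k) = n+g+δ gives 0.42·k^(0.42−1) = 0.14, hence k_gold = (0.42/0.14)^(1/0.58) ≈ 6.6470.
y_gold = 6.6470^0.42 ≈ 2.2157.
c_gold = y_gold − (n+g+δ)·k_gold = 2.2157 − 0.14·6.6470 ≈ 1.2851.

c_gold ≈ 1.29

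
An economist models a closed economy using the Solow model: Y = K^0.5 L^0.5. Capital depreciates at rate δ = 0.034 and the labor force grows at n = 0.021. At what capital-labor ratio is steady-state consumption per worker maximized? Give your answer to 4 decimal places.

Break-even investment rate: n + δ = 0.021 + 0.034 = 0.055.
Maximizing c = f(k) − (n+δ)·k gives f'(k) = n+δ, i.e. 0.5·k^(0.5−1) = 0.055, so k_gold = (0.5/0.055)^(1/0.5) ≈ 82.6446.

k_gold ≈ 82.6446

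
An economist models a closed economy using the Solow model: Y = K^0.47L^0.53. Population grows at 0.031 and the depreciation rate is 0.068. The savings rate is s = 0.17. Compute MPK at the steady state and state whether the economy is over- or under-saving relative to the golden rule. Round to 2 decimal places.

under-saving; MPK ≈ 0.27

The effective depreciation rate is n + δ = 0.031 + 0.068 = 0.099.
Steady-state k*: s·k^0.47 = 0.099·k gives k* = (0.17/0.099)^(1/0.53) ≈ 2.7736.
MPK = 0.47·2.7736^(-0.53) ≈ 0.2737.
MPK > n+δ = 0.099, so the economy is dynamically efficient (under-saving).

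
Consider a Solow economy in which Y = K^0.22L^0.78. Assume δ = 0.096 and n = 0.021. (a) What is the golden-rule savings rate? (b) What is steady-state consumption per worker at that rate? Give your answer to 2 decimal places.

(a) s_gold = 0.22; (b) c_gold ≈ 0.93

Capital per worker breaks even when investment replaces (n + δ)·k; here n + δ = 0.117.
For Cobb-Douglas, s_gold equals capital's share: s_gold = 0.22.
Golden rule sets MPK = n+δ: 0.22·k^(0.22−1) = 0.117, so k_gold = (0.22/0.117)^(1/0.78) ≈ 2.2469.
y_gold = 2.2469^0.22 ≈ 1.1949; c_gold = (1−0.22)·y_gold ≈ 0.9321.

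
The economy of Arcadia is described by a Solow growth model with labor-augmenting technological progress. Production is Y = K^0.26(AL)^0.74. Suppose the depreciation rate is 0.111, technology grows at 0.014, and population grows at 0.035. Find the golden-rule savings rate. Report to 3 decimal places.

s_gold = 0.260

n + g + δ = 0.035 + 0.014 + 0.111 = 0.16.
At the golden rule MPK = n+g+δ, and in any Cobb-Douglas steady state s = (n+g+δ)·k/y = MPK·k/y = capital's share 0.26.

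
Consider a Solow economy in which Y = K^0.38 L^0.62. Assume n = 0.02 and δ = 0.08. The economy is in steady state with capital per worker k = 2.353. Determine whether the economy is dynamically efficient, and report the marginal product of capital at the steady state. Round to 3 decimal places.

n + δ = 0.02 + 0.08 = 0.1.
MPK = 0.38·k^(0.38−1) = 0.38·2.353^(-0.62) ≈ 0.2236.
MPK > 0.1, so the economy is dynamically efficient (under-saving).

dynamically efficient; MPK ≈ 0.224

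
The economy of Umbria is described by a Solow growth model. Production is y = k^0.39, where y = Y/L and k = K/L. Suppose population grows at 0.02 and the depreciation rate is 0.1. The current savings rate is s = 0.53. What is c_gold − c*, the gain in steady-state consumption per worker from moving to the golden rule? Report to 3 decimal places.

n + δ = 0.02 + 0.1 = 0.12.
Current steady state (s = 0.53): k* = (0.53/0.12)^(1/0.61) ≈ 11.4165, y* = 11.4165^0.39 ≈ 2.5849, c* = (1−0.53)·2.5849 ≈ 1.2149.
Setting f'(k) = n+δ gives 0.39·k^(0.39−1) = 0.12, hence k_gold = (0.39/0.12)^(1/0.61) ≈ 6.9048.
y_gold = 6.9048^0.39 ≈ 2.1246, c_gold = y_gold − 0.12·k_gold ≈ 1.2960.
Gain: Δc = 1.2960 − 1.2149 ≈ 0.0811.

Δc ≈ 0.081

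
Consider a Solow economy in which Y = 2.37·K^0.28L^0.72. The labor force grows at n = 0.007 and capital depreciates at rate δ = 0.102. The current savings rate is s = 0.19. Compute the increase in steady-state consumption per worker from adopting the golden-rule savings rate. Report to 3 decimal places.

Break-even investment rate: n + δ = 0.007 + 0.102 = 0.109.
Current steady state (s = 0.19): k* = (0.19·2.37/0.109)^(1/0.72) ≈ 7.1723, y* = 2.37·7.1723^0.28 ≈ 4.1147, c* = (1−0.19)·4.1147 ≈ 3.3329.
Golden rule sets MPK = n+δ: 0.28·2.37·k^(0.28−1) = 0.109, so k_gold = (0.28·2.37/0.109)^(1/0.72) ≈ 12.2901.
y_gold = 2.37·12.2901^0.28 ≈ 4.7844, c_gold = y_gold − 0.109·k_gold ≈ 3.4447.
Gain: Δc = 3.4447 − 3.3329 ≈ 0.1119.

Δc ≈ 0.112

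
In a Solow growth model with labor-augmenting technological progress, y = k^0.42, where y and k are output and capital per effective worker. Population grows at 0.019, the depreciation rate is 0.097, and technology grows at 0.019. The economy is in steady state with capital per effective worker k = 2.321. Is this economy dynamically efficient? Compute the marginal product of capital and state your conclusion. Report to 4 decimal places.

Break-even investment rate: n + g + δ = 0.019 + 0.019 + 0.097 = 0.135.
MPK = 0.42·k^(0.42−1) = 0.42·2.321^(-0.58) ≈ 0.2577.
MPK > 0.135, so the economy is dynamically efficient (under-saving).

dynamically efficient; MPK ≈ 0.2577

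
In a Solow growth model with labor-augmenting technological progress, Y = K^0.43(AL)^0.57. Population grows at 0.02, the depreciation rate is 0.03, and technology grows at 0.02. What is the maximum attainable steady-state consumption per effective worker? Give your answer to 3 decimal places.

c_gold ≈ 2.242

The effective depreciation rate is n + g + δ = 0.02 + 0.02 + 0.03 = 0.07.
Setting f'(k) = n+g+δ gives 0.43·k^(0.43−1) = 0.07, hence k_gold = (0.43/0.07)^(1/0.57) ≈ 24.1605.
y_gold = 24.1605^0.43 ≈ 3.9331.
c_gold = y_gold − (n+g+δ)·k_gold = 3.9331 − 0.07·24.1605 ≈ 2.2419.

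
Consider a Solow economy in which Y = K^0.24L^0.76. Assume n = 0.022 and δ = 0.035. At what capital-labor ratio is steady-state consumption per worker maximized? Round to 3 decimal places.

k_gold ≈ 6.630

Break-even investment rate: n + δ = 0.022 + 0.035 = 0.057.
Setting f'(k) = n+δ gives 0.24·k^(0.24−1) = 0.057, hence k_gold = (0.24/0.057)^(1/0.76) ≈ 6.6297.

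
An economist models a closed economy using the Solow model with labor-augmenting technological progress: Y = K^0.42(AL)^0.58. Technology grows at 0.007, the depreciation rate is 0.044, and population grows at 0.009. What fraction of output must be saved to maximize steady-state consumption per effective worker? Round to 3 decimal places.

The effective depreciation rate is n + g + δ = 0.009 + 0.007 + 0.044 = 0.06.
At the golden rule MPK = n+g+δ, and in any Cobb-Douglas steady state s = (n+g+δ)·k/y = MPK·k/y = capital's share 0.42.

s_gold = 0.420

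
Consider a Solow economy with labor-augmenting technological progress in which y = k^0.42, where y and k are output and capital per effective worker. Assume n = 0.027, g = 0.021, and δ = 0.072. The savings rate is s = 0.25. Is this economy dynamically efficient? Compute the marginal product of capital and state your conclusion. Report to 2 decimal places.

dynamically efficient; MPK ≈ 0.20

n + g + δ = 0.027 + 0.021 + 0.072 = 0.12.
Steady-state k*: s·k^0.42 = 0.12·k gives k* = (0.25/0.12)^(1/0.58) ≈ 3.5447.
MPK = 0.42·3.5447^(-0.58) ≈ 0.2016.
MPK > n+g+δ = 0.12, so the economy is dynamically efficient (under-saving).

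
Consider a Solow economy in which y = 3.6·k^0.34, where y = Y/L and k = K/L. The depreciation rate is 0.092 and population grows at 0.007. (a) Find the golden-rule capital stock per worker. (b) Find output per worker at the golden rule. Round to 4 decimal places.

(a) k_gold ≈ 45.1614; (b) y_gold ≈ 13.1499

Break-even investment rate: n + δ = 0.007 + 0.092 = 0.099.
Setting f'(k) = n+δ gives 0.34·3.6·k^(0.34−1) = 0.099, hence k_gold = (0.34·3.6/0.099)^(1/0.66) ≈ 45.1614.
y_gold = 3.6·45.1614^0.34 ≈ 13.1499.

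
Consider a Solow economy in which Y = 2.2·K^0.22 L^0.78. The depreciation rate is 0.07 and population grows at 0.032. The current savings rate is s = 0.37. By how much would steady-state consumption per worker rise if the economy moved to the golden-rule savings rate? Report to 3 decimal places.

The effective depreciation rate is n + δ = 0.032 + 0.07 = 0.102.
Current steady state (s = 0.37): k* = (0.37·2.2/0.102)^(1/0.78) ≈ 14.3364, y* = 2.2·14.3364^0.22 ≈ 3.9522, c* = (1−0.37)·3.9522 ≈ 2.4899.
Golden rule sets MPK = n+δ: 0.22·2.2·k^(0.22−1) = 0.102, so k_gold = (0.22·2.2/0.102)^(1/0.78) ≈ 7.3617.
y_gold = 2.2·7.3617^0.22 ≈ 3.4132, c_gold = y_gold − 0.102·k_gold ≈ 2.6623.
Gain: Δc = 2.6623 − 2.4899 ≈ 0.1724.

Δc ≈ 0.172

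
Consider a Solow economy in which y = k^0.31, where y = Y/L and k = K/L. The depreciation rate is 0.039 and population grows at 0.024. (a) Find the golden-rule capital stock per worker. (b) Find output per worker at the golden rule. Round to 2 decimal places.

The effective depreciation rate is n + δ = 0.024 + 0.039 = 0.063.
Maximizing c = f(k) − (n+δ)·k gives f'(k) = n+δ, i.e. 0.31·k^(0.31−1) = 0.063, so k_gold = (0.31/0.063)^(1/0.69) ≈ 10.0677.
y_gold = 10.0677^0.31 ≈ 2.0460.

(a) k_gold ≈ 10.07; (b) y_gold ≈ 2.05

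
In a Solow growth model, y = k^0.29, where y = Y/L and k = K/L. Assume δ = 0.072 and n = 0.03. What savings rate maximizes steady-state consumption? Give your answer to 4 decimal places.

s_gold = 0.2900

Capital per worker breaks even when investment replaces (n + δ)·k; here n + δ = 0.102.
At the golden rule MPK = n+δ, and in any Cobb-Douglas steady state s = (n+δ)·k/y = MPK·k/y = capital's share 0.29.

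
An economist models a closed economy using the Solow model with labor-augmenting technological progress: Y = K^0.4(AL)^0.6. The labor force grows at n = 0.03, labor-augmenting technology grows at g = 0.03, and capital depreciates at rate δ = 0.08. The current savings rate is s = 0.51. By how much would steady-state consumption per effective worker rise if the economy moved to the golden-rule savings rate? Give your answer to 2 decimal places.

The effective depreciation rate is n + g + δ = 0.03 + 0.03 + 0.08 = 0.14.
Current steady state (s = 0.51): k* = (0.51/0.14)^(1/0.6) ≈ 8.6246, y* = 8.6246^0.4 ≈ 2.3675, c* = (1−0.51)·2.3675 ≈ 1.1601.
Setting f'(k) = n+g+δ gives 0.4·k^(0.4−1) = 0.14, hence k_gold = (0.4/0.14)^(1/0.6) ≈ 5.7529.
y_gold = 5.7529^0.4 ≈ 2.0135, c_gold = y_gold − 0.14·k_gold ≈ 1.2081.
Gain: Δc = 1.2081 − 1.1601 ≈ 0.0480.

Δc ≈ 0.05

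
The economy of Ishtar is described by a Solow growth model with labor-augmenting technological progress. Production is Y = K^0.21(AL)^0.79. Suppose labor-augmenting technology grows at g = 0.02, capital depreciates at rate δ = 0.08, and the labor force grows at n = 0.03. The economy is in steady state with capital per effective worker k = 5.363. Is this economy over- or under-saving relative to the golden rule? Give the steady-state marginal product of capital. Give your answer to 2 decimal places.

n + g + δ = 0.03 + 0.02 + 0.08 = 0.13.
MPK = 0.21·k^(0.21−1) = 0.21·5.363^(-0.79) ≈ 0.0557.
MPK < 0.13, so the economy is dynamically inefficient (over-saving).

over-saving; MPK ≈ 0.06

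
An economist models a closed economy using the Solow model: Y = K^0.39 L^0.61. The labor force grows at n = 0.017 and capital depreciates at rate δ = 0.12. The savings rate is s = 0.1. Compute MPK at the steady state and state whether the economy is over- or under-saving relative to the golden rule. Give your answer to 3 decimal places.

under-saving; MPK ≈ 0.534

n + δ = 0.017 + 0.12 = 0.137.
Steady-state k*: s·k^0.39 = 0.137·k gives k* = (0.1/0.137)^(1/0.61) ≈ 0.5969.
MPK = 0.39·0.5969^(-0.61) ≈ 0.5343.
MPK > n+δ = 0.137, so the economy is dynamically efficient (under-saving).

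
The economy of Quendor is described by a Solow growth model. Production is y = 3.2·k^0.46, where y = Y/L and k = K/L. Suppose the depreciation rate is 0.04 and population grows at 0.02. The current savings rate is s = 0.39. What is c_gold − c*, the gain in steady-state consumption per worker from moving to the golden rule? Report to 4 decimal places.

Δc ≈ 0.4897

Break-even investment rate: n + δ = 0.02 + 0.04 = 0.06.
Current steady state (s = 0.39): k* = (0.39·3.2/0.06)^(1/0.54) ≈ 275.9676, y* = 3.2·275.9676^0.46 ≈ 42.4565, c* = (1−0.39)·42.4565 ≈ 25.8985.
Maximizing c = f(k) − (n+δ)·k gives f'(k) = n+δ, i.e. 0.46·3.2·k^(0.46−1) = 0.06, so k_gold = (0.46·3.2/0.06)^(1/0.54) ≈ 374.6479.
y_gold = 3.2·374.6479^0.46 ≈ 48.8671, c_gold = y_gold − 0.06·k_gold ≈ 26.3882.
Gain: Δc = 26.3882 − 25.8985 ≈ 0.4897.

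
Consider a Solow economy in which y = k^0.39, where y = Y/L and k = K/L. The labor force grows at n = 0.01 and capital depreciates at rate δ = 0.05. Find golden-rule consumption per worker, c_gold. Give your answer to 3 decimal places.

The effective depreciation rate is n + δ = 0.01 + 0.05 = 0.06.
Golden rule sets MPK = n+δ: 0.39·k^(0.39−1) = 0.06, so k_gold = (0.39/0.06)^(1/0.61) ≈ 21.5102.
y_gold = 21.5102^0.39 ≈ 3.3093.
c_gold = y_gold − (n+δ)·k_gold = 3.3093 − 0.06·21.5102 ≈ 2.0187.

c_gold ≈ 2.019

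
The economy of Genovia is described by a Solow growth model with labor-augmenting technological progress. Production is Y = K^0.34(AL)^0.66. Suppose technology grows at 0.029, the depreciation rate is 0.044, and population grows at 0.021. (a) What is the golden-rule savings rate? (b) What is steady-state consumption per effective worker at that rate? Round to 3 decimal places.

(a) s_gold = 0.340; (b) c_gold ≈ 1.280

The effective depreciation rate is n + g + δ = 0.021 + 0.029 + 0.044 = 0.094.
For Cobb-Douglas, s_gold equals capital's share: s_gold = 0.34.
At the golden rule the marginal product of capital equals n+g+δ: 0.34·k^(0.34−1) = 0.094. Solving, k_gold = (0.34/0.094)^(1/0.66) ≈ 7.0143.
y_gold = 7.0143^0.34 ≈ 1.9393; c_gold = (1−0.34)·y_gold ≈ 1.2799.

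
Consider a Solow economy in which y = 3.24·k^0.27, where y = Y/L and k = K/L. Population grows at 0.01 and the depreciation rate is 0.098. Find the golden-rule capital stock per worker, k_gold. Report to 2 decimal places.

k_gold ≈ 17.56

The effective depreciation rate is n + δ = 0.01 + 0.098 = 0.108.
Golden rule sets MPK = n+δ: 0.27·3.24·k^(0.27−1) = 0.108, so k_gold = (0.27·3.24/0.108)^(1/0.73) ≈ 17.5590.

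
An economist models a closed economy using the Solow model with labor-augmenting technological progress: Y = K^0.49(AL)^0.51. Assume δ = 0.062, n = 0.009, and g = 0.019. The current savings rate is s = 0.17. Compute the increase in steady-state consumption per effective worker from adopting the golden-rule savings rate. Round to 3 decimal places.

Δc ≈ 1.069

Break-even investment rate: n + g + δ = 0.009 + 0.019 + 0.062 = 0.09.
Current steady state (s = 0.17): k* = (0.17/0.09)^(1/0.51) ≈ 3.4800, y* = 3.4800^0.49 ≈ 1.8424, c* = (1−0.17)·1.8424 ≈ 1.5292.
Golden rule sets MPK = n+g+δ: 0.49·k^(0.49−1) = 0.09, so k_gold = (0.49/0.09)^(1/0.51) ≈ 27.7362.
y_gold = 27.7362^0.49 ≈ 5.0944, c_gold = y_gold − 0.09·k_gold ≈ 2.5981.
Gain: Δc = 2.5981 − 1.5292 ≈ 1.0690.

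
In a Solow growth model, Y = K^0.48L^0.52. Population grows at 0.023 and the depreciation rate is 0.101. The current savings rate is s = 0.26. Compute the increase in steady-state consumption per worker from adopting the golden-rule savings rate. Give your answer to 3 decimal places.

n + δ = 0.023 + 0.101 = 0.124.
Current steady state (s = 0.26): k* = (0.26/0.124)^(1/0.52) ≈ 4.1531, y* = 4.1531^0.48 ≈ 1.9807, c* = (1−0.26)·1.9807 ≈ 1.4657.
Setting f'(k) = n+δ gives 0.48·k^(0.48−1) = 0.124, hence k_gold = (0.48/0.124)^(1/0.52) ≈ 13.5027.
y_gold = 13.5027^0.48 ≈ 3.4882, c_gold = y_gold − 0.124·k_gold ≈ 1.8139.
Gain: Δc = 1.8139 − 1.4657 ≈ 0.3482.

Δc ≈ 0.348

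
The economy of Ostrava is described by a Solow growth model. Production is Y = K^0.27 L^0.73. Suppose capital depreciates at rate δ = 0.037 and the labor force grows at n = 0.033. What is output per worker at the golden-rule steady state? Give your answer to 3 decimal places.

y_gold ≈ 1.648

The effective depreciation rate is n + δ = 0.033 + 0.037 = 0.07.
Maximizing c = f(k) − (n+δ)·k gives f'(k) = n+δ, i.e. 0.27·k^(0.27−1) = 0.07, so k_gold = (0.27/0.07)^(1/0.73) ≈ 6.3548.
Output: y_gold = k_gold^0.27 = 6.3548^0.27 ≈ 1.6475.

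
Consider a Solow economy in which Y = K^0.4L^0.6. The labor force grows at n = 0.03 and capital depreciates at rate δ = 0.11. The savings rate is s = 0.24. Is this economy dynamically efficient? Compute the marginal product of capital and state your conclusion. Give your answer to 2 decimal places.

n + δ = 0.03 + 0.11 = 0.14.
Steady-state k*: s·k^0.4 = 0.14·k gives k* = (0.24/0.14)^(1/0.6) ≈ 2.4555.
MPK = 0.4·2.4555^(-0.6) ≈ 0.2333.
MPK > n+δ = 0.14, so the economy is dynamically efficient (under-saving).

dynamically efficient; MPK ≈ 0.23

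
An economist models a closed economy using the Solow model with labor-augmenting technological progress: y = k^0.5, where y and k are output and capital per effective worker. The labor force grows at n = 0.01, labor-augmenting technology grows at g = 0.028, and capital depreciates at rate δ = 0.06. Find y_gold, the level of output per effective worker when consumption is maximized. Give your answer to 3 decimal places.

y_gold ≈ 5.102

Break-even investment rate: n + g + δ = 0.01 + 0.028 + 0.06 = 0.098.
At the golden rule the marginal product of capital equals n+g+δ: 0.5·k^(0.5−1) = 0.098. Solving, k_gold = (0.5/0.098)^(1/0.5) ≈ 26.0308.
Output: y_gold = k_gold^0.5 = 26.0308^0.5 ≈ 5.1020.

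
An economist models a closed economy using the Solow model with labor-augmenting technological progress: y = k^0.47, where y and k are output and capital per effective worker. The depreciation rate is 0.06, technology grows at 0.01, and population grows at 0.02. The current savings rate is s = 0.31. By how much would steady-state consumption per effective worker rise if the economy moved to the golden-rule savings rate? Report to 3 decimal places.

Δc ≈ 0.229

The effective depreciation rate is n + g + δ = 0.02 + 0.01 + 0.06 = 0.09.
Current steady state (s = 0.31): k* = (0.31/0.09)^(1/0.53) ≈ 10.3141, y* = 10.3141^0.47 ≈ 2.9944, c* = (1−0.31)·2.9944 ≈ 2.0662.
Golden rule sets MPK = n+g+δ: 0.47·k^(0.47−1) = 0.09, so k_gold = (0.47/0.09)^(1/0.53) ≈ 22.6175.
y_gold = 22.6175^0.47 ≈ 4.3310, c_gold = y_gold − 0.09·k_gold ≈ 2.2954.
Gain: Δc = 2.2954 − 2.0662 ≈ 0.2293.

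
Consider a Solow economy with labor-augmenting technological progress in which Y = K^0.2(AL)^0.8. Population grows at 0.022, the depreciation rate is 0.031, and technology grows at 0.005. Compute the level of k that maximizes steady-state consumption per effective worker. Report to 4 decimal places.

The effective depreciation rate is n + g + δ = 0.022 + 0.005 + 0.031 = 0.058.
Setting f'(k) = n+g+δ gives 0.2·k^(0.2−1) = 0.058, hence k_gold = (0.2/0.058)^(1/0.8) ≈ 4.6990.

k_gold ≈ 4.6990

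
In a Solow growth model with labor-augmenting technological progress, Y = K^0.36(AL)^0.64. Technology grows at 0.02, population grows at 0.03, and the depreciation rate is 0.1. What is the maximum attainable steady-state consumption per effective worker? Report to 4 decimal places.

The effective depreciation rate is n + g + δ = 0.03 + 0.02 + 0.1 = 0.15.
Golden rule sets MPK = n+g+δ: 0.36·k^(0.36−1) = 0.15, so k_gold = (0.36/0.15)^(1/0.64) ≈ 3.9272.
y_gold = 3.9272^0.36 ≈ 1.6363.
c_gold = y_gold − (n+g+δ)·k_gold = 1.6363 − 0.15·3.9272 ≈ 1.0472.

c_gold ≈ 1.0472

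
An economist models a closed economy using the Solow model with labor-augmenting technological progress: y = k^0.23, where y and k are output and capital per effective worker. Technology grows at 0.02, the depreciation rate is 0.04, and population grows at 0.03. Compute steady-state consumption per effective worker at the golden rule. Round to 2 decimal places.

c_gold ≈ 1.02

The effective depreciation rate is n + g + δ = 0.03 + 0.02 + 0.04 = 0.09.
At the golden rule the marginal product of capital equals n+g+δ: 0.23·k^(0.23−1) = 0.09. Solving, k_gold = (0.23/0.09)^(1/0.77) ≈ 3.3822.
y_gold = 3.3822^0.23 ≈ 1.3235.
c_gold = y_gold − (n+g+δ)·k_gold = 1.3235 − 0.09·3.3822 ≈ 1.0191.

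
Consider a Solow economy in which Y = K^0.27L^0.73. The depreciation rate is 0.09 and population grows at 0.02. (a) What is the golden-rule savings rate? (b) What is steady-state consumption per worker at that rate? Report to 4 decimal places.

n + δ = 0.02 + 0.09 = 0.11.
For Cobb-Douglas, s_gold equals capital's share: s_gold = 0.27.
Maximizing c = f(k) − (n+δ)·k gives f'(k) = n+δ, i.e. 0.27·k^(0.27−1) = 0.11, so k_gold = (0.27/0.11)^(1/0.73) ≈ 3.4214.
y_gold = 3.4214^0.27 ≈ 1.3939; c_gold = (1−0.27)·y_gold ≈ 1.0176.

(a) s_gold = 0.2700; (b) c_gold ≈ 1.0176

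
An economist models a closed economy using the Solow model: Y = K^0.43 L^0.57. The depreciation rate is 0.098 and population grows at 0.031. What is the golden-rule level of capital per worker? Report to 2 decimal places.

k_gold ≈ 8.27

n + δ = 0.031 + 0.098 = 0.129.
Setting f'(k) = n+δ gives 0.43·k^(0.43−1) = 0.129, hence k_gold = (0.43/0.129)^(1/0.57) ≈ 8.2667.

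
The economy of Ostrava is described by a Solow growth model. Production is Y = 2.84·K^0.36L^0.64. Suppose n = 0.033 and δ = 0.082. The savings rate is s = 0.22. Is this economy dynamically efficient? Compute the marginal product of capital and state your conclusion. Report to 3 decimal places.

dynamically efficient; MPK ≈ 0.188

n + δ = 0.033 + 0.082 = 0.115.
Steady-state k*: s·A·k^0.36 = 0.115·k gives k* = (0.22·2.84/0.115)^(1/0.64) ≈ 14.0768.
MPK = 0.36·2.84·14.0768^(-0.64) ≈ 0.1882.
MPK > n+δ = 0.115, so the economy is dynamically efficient (under-saving).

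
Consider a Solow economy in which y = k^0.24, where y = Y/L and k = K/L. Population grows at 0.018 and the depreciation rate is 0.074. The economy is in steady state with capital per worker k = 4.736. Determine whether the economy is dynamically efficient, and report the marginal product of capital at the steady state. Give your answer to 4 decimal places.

n + δ = 0.018 + 0.074 = 0.092.
MPK = 0.24·k^(0.24−1) = 0.24·4.736^(-0.76) ≈ 0.0736.
MPK < 0.092, so the economy is dynamically inefficient (over-saving).

dynamically inefficient; MPK ≈ 0.0736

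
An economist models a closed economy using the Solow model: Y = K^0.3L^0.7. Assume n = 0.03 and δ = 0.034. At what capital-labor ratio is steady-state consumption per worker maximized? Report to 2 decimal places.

k_gold ≈ 9.09

n + δ = 0.03 + 0.034 = 0.064.
Golden rule sets MPK = n+δ: 0.3·k^(0.3−1) = 0.064, so k_gold = (0.3/0.064)^(1/0.7) ≈ 9.0884.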